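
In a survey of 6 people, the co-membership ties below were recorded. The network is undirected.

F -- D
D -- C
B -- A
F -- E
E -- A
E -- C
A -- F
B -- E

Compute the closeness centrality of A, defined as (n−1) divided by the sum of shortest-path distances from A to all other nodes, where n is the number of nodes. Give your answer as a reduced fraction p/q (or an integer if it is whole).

Distances from A: B:1, C:2, D:2, E:1, F:1. Sum = 7.
n = 6, so closeness = 5/7.

5/7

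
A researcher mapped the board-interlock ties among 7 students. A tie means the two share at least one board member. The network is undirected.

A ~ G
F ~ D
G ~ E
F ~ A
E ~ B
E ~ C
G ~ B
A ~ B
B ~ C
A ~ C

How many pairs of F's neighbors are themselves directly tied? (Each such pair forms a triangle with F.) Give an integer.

F's neighbors are A and D, but none of them are tied to each other, so no triangle contains F.

0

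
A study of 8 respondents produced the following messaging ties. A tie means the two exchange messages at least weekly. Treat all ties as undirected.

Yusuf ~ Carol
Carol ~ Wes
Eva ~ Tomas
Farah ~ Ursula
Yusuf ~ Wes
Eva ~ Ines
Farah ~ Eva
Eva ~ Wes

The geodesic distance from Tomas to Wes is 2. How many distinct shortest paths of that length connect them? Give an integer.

The shortest distance is 2, and the only length-2 path is Tomas–Eva–Wes. So there is exactly 1 shortest path.

1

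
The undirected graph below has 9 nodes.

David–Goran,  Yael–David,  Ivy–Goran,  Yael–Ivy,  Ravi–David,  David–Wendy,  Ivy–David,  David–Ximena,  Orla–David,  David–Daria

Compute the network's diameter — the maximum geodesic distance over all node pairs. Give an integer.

Eccentricity of each node (its greatest distance to any other): Daria:2, David:1, Goran:2, Ivy:2, Orla:2, Ravi:2, Wendy:2, Ximena:2, Yael:2.
The maximum eccentricity is 2, realized for instance by the pair Daria–Orla via Daria – David – Orla. So the diameter is 2.

2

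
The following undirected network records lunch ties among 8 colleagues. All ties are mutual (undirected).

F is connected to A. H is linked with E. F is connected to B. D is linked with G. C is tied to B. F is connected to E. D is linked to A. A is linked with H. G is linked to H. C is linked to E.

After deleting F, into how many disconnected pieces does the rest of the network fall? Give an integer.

1

F's neighbors (A, B, and E) remain reachable from one another through other ties, so the rest of the network stays in one piece.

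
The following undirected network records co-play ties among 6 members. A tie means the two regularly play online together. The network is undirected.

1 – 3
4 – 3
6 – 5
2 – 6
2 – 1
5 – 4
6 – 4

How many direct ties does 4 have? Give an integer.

4 is directly tied to 3, 5, and 6. That is 3 neighbors, so the degree of 4 is 3.

3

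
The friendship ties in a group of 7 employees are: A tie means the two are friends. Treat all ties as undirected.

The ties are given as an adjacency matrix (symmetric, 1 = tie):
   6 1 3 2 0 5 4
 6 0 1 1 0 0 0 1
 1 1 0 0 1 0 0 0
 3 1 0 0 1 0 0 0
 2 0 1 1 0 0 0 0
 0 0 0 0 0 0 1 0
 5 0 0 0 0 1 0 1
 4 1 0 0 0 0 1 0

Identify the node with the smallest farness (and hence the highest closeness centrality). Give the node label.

Farness (sum of distances to all others) for each node — 0:19, 1:13, 2:16, 3:13, 4:11, 5:14, 6:10.
The smallest farness is 10, for 6, so 6 has the highest closeness.

6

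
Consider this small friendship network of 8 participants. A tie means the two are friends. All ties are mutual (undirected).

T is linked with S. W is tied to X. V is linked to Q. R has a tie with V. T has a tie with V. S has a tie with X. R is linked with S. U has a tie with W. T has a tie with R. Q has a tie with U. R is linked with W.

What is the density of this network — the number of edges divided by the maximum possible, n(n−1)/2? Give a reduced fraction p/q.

11/28

There are 11 edges and 8 nodes, so the maximum possible is C(8,2) = 28.
Density = 11/28.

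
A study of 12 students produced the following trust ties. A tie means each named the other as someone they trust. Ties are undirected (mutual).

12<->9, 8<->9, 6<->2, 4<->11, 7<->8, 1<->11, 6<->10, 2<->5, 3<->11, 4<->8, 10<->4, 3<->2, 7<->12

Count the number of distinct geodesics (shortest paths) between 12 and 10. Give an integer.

The shortest distance is 4. The length-4 paths are: 12–9–8–4–10; 12–7–8–4–10.
That gives 2 distinct shortest paths.

2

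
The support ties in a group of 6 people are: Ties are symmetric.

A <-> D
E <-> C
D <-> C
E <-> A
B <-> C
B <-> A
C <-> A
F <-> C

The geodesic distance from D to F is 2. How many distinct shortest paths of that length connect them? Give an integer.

1

The shortest distance is 2, and the only length-2 path is D–C–F. So there is exactly 1 shortest path.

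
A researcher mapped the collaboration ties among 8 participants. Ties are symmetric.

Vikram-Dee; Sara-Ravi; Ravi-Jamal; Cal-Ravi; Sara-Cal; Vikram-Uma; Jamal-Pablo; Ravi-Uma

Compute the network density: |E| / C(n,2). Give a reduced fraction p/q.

2/7

There are 8 edges and 8 nodes, so the maximum possible is C(8,2) = 28.
Density = 8/28 = 2/7.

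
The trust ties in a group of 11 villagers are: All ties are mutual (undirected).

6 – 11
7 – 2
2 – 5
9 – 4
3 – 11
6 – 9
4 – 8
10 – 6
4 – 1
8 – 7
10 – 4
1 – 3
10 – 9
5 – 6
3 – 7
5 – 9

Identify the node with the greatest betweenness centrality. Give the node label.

4

Unnormalized betweenness of each node: 1:7/3, 2:3, 3:20/3, 4:32/3, 5:5, 6:20/3, 7:7, 8:3, 9:17/3, 10:5/3, 11:10/3.
4 has the largest value, 32/3, making it the main broker — the node through which the most shortest paths run.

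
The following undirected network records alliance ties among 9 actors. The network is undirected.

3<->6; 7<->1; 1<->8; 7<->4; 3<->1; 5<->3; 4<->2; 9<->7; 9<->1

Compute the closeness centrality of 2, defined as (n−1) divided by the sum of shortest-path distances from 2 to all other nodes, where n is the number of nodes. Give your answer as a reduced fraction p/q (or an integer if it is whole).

8/27

Distances from 2: 1:3, 3:4, 4:1, 5:5, 6:5, 7:2, 8:4, 9:3. Sum = 27.
n = 9, so closeness = 8/27.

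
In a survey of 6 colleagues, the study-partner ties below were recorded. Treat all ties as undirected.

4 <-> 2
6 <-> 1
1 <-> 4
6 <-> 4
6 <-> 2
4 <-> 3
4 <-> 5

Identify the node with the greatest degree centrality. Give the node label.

4

Degrees — 1:2, 2:2, 3:1, 4:5, 5:1, 6:3.
The maximum is 5, attained only by 4.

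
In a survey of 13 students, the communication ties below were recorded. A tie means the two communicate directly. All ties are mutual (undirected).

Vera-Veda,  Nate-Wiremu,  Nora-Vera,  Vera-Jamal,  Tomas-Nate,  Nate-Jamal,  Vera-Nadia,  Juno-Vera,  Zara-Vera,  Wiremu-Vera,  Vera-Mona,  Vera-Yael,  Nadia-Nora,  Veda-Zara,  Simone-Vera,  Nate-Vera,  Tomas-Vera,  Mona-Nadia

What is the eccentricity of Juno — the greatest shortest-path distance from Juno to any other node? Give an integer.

2

Distances from Juno: Jamal:2, Mona:2, Nadia:2, Nate:2, Nora:2, Simone:2, Tomas:2, Veda:2, Vera:1, Wiremu:2, Yael:2, Zara:2.
The largest is 2 (to Nora, Nate, Veda, Simone, Jamal, Tomas, Wiremu, Mona, Zara, Yael, and Nadia), so the eccentricity of Juno is 2.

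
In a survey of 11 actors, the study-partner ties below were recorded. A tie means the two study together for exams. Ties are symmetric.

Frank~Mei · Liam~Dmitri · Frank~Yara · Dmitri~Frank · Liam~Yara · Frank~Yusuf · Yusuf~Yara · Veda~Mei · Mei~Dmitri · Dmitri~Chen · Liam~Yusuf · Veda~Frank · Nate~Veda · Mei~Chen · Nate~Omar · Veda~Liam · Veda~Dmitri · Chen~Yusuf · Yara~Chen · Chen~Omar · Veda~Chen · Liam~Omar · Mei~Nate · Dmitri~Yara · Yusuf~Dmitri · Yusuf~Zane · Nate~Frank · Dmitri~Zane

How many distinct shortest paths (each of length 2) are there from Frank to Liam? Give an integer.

The shortest distance is 2. The length-2 paths are: Frank–Dmitri–Liam; Frank–Yara–Liam; Frank–Veda–Liam; Frank–Yusuf–Liam.
That gives 4 distinct shortest paths.

4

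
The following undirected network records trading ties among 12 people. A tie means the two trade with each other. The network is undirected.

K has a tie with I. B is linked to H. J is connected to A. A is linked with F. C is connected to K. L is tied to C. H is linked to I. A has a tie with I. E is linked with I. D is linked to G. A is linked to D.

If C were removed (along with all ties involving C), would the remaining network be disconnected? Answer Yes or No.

Yes

Removing C leaves {A, B, D, E, F, G, H, I, J, and K} with no path to {L}, so the network splits into 2 components. C is a cut vertex.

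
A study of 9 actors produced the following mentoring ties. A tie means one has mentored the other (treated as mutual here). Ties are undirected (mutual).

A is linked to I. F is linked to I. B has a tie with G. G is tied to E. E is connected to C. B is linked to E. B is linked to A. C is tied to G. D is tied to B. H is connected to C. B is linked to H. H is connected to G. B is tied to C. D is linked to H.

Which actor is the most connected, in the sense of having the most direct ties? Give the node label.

B

Degrees — A:2, B:6, C:4, D:2, E:3, F:1, G:4, H:4, I:2.
The maximum is 6, attained only by B.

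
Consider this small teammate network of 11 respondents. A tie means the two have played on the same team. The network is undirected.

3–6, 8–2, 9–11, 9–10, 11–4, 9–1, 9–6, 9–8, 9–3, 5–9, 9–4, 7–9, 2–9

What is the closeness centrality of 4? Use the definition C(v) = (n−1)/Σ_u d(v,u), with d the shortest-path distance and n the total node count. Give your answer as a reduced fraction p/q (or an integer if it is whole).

Distances from 4: 1:2, 2:2, 3:2, 5:2, 6:2, 7:2, 8:2, 9:1, 10:2, 11:1. Sum = 18.
n = 11, so closeness = 10/18 = 5/9.

5/9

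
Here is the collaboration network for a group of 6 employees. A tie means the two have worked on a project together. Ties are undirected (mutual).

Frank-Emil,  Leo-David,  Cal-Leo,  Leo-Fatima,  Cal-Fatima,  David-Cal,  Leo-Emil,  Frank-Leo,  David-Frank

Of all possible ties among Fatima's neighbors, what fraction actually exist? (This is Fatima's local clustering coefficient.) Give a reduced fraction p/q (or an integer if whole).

1

Fatima's neighbors: Cal and Leo (k = 2).
Possible neighbor pairs: C(2,2) = 1. Edges among them: Cal–Leo → e = 1.
Clustering(Fatima) = 1/1.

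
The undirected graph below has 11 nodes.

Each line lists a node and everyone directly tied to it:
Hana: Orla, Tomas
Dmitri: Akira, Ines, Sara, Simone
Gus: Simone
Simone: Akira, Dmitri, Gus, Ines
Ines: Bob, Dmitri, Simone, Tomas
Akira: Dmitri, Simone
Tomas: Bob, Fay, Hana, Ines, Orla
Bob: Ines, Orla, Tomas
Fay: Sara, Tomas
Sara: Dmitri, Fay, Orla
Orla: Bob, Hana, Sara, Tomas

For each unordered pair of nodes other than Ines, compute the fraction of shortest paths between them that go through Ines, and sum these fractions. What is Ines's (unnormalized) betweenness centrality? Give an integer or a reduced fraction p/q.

Pairs whose geodesics pass through Ines — Simone–Tomas: 1; Simone–Fay: 1/2; Simone–Hana: 1; Simone–Bob: 1; Simone–Orla: 2/3; Dmitri–Tomas: 1; Dmitri–Hana: 1/2; Dmitri–Bob: 1; Tomas–Gus: 1; Tomas–Akira: 2/2; Gus–Fay: 1/2; Gus–Hana: 1; Gus–Bob: 1; Gus–Orla: 2/3 … (+2 more pairs).
All other pairs contribute 0.
Summing the contributions gives betweenness(Ines) = 27/2.

27/2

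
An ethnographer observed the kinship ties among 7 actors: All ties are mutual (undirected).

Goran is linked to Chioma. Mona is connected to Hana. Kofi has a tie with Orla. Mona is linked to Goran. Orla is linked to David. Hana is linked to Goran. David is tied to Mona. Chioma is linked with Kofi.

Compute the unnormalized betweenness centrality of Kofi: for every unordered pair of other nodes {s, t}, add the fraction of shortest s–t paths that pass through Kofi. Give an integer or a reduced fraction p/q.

Pairs whose geodesics pass through Kofi — Orla–Chioma: 1; Orla–Goran: 1/2; Chioma–David: 1/2.
All other pairs contribute 0.
Summing the contributions gives betweenness(Kofi) = 2.

2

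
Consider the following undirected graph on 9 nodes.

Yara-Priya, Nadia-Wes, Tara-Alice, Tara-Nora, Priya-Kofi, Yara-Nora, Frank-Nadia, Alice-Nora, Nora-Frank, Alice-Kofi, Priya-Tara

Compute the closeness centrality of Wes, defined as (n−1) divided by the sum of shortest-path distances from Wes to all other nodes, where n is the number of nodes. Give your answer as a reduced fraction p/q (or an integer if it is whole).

Distances from Wes: Alice:4, Frank:2, Kofi:5, Nadia:1, Nora:3, Priya:5, Tara:4, Yara:4. Sum = 28.
n = 9, so closeness = 8/28 = 2/7.

2/7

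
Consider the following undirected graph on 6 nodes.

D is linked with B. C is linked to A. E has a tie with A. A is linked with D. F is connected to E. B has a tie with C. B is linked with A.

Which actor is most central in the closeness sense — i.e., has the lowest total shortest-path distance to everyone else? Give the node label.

A

Farness (sum of distances to all others) for each node — A:6, B:8, C:9, D:9, E:8, F:12.
The smallest farness is 6, for A, so A has the highest closeness.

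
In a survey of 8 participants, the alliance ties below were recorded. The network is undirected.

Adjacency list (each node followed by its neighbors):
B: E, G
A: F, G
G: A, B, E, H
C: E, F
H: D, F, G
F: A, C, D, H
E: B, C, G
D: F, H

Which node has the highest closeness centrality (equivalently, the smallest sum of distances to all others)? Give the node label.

Farness (sum of distances to all others) for each node — A:12, B:14, C:12, D:14, E:12, F:11, G:10, H:11.
The smallest farness is 10, for G, so G has the highest closeness.

G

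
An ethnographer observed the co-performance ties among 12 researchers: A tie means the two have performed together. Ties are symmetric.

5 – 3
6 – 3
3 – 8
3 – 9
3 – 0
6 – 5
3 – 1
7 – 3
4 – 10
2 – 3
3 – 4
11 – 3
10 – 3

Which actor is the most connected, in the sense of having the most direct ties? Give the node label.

Degrees — 0:1, 1:1, 2:1, 3:11, 4:2, 5:2, 6:2, 7:1, 8:1, 9:1, 10:2, 11:1.
The maximum is 11, attained only by 3.

3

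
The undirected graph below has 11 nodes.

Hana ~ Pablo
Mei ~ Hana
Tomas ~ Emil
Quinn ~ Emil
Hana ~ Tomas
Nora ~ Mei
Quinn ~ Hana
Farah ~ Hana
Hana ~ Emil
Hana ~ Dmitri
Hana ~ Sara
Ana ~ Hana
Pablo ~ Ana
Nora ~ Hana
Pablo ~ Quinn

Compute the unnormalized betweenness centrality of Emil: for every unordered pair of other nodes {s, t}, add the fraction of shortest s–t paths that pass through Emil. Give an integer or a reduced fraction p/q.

1/2

Pairs whose geodesics pass through Emil — Tomas–Quinn: 1/2.
All other pairs contribute 0.
Summing the contributions gives betweenness(Emil) = 1/2.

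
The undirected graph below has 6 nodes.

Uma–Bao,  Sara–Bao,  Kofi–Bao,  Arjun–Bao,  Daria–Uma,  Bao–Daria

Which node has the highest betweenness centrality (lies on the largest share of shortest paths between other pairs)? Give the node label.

Bao

Unnormalized betweenness of each node: Arjun:0, Bao:9, Daria:0, Kofi:0, Sara:0, Uma:0.
Bao has the largest value, 9, making it the main broker — the node through which the most shortest paths run.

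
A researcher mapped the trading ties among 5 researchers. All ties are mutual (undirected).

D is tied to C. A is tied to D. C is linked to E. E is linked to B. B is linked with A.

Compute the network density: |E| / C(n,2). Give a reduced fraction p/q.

1/2

There are 5 edges and 5 nodes, so the maximum possible is C(5,2) = 10.
Density = 5/10 = 1/2.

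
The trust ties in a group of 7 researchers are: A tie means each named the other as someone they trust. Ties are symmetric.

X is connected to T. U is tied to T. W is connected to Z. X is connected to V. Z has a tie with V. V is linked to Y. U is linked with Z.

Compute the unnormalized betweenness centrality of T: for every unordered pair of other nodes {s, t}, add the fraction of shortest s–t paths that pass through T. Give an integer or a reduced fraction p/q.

Pairs whose geodesics pass through T — U–X: 1.
All other pairs contribute 0.
Summing the contributions gives betweenness(T) = 1.

1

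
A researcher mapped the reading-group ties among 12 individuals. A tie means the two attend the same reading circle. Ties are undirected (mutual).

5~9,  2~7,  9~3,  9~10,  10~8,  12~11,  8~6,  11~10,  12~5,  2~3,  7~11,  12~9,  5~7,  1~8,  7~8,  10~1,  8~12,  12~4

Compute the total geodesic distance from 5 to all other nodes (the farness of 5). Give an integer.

Distances from 5: 1:3, 2:2, 3:2, 4:2, 6:3, 7:1, 8:2, 9:1, 10:2, 11:2, 12:1.
Sum = 3 + 2 + 2 + 2 + 3 + 1 + 2 + 1 + 2 + 2 + 1 = 21.

21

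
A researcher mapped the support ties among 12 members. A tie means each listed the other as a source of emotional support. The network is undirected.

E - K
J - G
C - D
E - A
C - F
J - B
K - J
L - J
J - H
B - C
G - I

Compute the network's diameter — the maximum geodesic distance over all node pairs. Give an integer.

6

Eccentricity of each node (its greatest distance to any other): A:6, B:4, C:5, D:6, E:5, F:6, G:4, H:4, I:5, J:3, K:4, L:4.
The maximum eccentricity is 6, realized for instance by the pair A–D via A – E – K – J – B – C – D. So the diameter is 6.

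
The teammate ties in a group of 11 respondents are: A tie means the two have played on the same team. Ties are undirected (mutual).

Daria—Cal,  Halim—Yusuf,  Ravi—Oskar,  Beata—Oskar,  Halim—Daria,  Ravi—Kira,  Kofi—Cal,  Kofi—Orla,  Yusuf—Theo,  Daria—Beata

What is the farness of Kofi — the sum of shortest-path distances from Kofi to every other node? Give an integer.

34

Distances from Kofi: Beata:3, Cal:1, Daria:2, Halim:3, Kira:6, Orla:1, Oskar:4, Ravi:5, Theo:5, Yusuf:4.
Sum = 3 + 1 + 2 + 3 + 6 + 1 + 4 + 5 + 5 + 4 = 34.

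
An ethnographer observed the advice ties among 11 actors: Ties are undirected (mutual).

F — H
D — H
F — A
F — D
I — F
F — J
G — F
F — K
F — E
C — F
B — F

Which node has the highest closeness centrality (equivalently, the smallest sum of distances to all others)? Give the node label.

Farness (sum of distances to all others) for each node — A:19, B:19, C:19, D:18, E:19, F:10, G:19, H:18, I:19, J:19, K:19.
The smallest farness is 10, for F, so F has the highest closeness.

F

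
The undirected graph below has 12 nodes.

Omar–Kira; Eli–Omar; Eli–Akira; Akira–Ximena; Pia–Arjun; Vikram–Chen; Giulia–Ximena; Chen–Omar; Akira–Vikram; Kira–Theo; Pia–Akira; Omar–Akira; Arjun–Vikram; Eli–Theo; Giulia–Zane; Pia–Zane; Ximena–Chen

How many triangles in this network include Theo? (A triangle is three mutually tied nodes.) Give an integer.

0

Theo's neighbors are Eli and Kira, but none of them are tied to each other, so no triangle contains Theo.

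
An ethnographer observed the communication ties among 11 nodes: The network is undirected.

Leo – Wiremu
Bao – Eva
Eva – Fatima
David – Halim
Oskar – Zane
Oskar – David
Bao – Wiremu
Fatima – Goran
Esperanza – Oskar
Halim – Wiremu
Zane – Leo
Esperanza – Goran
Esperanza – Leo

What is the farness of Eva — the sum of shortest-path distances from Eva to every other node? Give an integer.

27

Distances from Eva: Bao:1, David:4, Esperanza:3, Fatima:1, Goran:2, Halim:3, Leo:3, Oskar:4, Wiremu:2, Zane:4.
Sum = 1 + 4 + 3 + 1 + 2 + 3 + 3 + 4 + 2 + 4 = 27.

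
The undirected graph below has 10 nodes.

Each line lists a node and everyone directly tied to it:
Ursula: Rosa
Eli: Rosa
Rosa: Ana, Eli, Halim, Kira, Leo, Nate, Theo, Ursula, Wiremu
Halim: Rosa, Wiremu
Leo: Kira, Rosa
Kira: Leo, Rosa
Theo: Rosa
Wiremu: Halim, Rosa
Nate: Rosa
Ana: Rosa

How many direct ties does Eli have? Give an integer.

1

Eli is directly tied to Rosa. That is 1 neighbor, so the degree of Eli is 1.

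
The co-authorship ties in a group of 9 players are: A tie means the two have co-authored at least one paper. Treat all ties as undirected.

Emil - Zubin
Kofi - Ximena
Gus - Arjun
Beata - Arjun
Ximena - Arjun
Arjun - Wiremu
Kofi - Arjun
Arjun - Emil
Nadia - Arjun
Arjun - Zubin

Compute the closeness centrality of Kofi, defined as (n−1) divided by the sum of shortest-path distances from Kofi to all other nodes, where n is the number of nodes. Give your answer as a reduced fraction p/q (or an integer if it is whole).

4/7

Distances from Kofi: Arjun:1, Beata:2, Emil:2, Gus:2, Nadia:2, Wiremu:2, Ximena:1, Zubin:2. Sum = 14.
n = 9, so closeness = 8/14 = 4/7.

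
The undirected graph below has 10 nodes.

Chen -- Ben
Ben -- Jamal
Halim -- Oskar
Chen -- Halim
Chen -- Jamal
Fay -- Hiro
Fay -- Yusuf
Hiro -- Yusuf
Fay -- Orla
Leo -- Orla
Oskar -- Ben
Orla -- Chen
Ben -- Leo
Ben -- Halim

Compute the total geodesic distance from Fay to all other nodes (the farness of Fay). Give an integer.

20

Distances from Fay: Ben:3, Chen:2, Halim:3, Hiro:1, Jamal:3, Leo:2, Orla:1, Oskar:4, Yusuf:1.
Sum = 3 + 2 + 3 + 1 + 3 + 2 + 1 + 4 + 1 = 20.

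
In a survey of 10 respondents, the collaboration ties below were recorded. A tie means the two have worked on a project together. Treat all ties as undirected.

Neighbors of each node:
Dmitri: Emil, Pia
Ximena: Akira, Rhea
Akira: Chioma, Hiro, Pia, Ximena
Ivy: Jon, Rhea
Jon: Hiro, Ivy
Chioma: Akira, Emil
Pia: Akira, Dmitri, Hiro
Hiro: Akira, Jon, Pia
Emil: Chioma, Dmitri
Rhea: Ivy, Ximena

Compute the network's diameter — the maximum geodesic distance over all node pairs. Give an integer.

5

Eccentricity of each node (its greatest distance to any other): Akira:3, Chioma:4, Dmitri:4, Emil:5, Hiro:3, Ivy:5, Jon:4, Pia:3, Rhea:4, Ximena:3.
The maximum eccentricity is 5, realized for instance by the pair Emil–Ivy via Emil – Chioma – Akira – Ximena – Rhea – Ivy. So the diameter is 5.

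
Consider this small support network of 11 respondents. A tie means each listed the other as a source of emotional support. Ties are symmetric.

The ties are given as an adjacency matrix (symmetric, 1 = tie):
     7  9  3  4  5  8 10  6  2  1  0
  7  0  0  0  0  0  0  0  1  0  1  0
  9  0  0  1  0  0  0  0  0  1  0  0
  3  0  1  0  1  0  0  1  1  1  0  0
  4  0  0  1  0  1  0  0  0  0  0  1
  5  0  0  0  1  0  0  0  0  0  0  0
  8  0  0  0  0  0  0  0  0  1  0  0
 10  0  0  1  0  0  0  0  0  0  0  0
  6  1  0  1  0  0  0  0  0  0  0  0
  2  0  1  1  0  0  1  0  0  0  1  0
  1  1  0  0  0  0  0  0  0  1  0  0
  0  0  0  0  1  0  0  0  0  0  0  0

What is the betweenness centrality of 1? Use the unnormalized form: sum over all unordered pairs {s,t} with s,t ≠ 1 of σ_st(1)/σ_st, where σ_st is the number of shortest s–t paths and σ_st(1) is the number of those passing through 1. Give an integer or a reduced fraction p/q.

5/2

Pairs whose geodesics pass through 1 — 7–9: 1/2; 7–8: 1; 7–2: 1.
All other pairs contribute 0.
Summing the contributions gives betweenness(1) = 5/2.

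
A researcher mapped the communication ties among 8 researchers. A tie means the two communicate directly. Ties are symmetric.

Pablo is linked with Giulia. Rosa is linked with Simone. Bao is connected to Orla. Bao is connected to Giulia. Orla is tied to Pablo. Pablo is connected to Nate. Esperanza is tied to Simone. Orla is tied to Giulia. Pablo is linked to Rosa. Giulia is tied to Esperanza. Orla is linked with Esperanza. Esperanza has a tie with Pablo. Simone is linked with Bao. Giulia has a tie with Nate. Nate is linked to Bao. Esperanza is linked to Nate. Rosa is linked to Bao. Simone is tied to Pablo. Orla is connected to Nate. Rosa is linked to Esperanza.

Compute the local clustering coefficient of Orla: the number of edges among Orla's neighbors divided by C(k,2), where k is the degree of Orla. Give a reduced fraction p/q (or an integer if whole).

Orla's neighbors: Bao, Esperanza, Giulia, Nate, and Pablo (k = 5).
Possible neighbor pairs: C(5,2) = 10. Edges among them: Bao–Giulia, Bao–Nate, Esperanza–Giulia, Esperanza–Nate, Esperanza–Pablo, Giulia–Nate, Giulia–Pablo, Nate–Pablo → e = 8.
Clustering(Orla) = 8/10 = 4/5.

4/5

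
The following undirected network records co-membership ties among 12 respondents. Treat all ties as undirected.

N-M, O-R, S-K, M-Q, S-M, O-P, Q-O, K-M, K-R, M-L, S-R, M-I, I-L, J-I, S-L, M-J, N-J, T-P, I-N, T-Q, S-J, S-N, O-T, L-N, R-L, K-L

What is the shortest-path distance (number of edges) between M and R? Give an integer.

2

One shortest route is M – L – R, which uses 2 edges, and M and R are not directly tied, so nothing shorter exists. So d(M,R) = 2.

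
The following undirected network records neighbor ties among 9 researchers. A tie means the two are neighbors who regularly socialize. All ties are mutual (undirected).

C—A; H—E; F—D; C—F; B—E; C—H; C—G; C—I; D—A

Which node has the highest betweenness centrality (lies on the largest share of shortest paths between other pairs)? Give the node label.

C

Unnormalized betweenness of each node: A:3, B:0, C:45/2, D:1/2, E:7, F:3, G:0, H:12, I:0.
C has the largest value, 45/2, making it the main broker — the node through which the most shortest paths run.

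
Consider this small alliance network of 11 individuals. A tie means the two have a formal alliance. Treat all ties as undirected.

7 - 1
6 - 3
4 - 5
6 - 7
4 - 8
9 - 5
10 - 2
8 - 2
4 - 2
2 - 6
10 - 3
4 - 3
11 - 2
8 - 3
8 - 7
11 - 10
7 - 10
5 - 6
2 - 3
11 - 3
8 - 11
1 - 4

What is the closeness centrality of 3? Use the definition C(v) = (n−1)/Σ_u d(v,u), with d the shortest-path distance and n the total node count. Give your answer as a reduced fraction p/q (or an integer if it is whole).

Distances from 3: 1:2, 2:1, 4:1, 5:2, 6:1, 7:2, 8:1, 9:3, 10:1, 11:1. Sum = 15.
n = 11, so closeness = 10/15 = 2/3.

2/3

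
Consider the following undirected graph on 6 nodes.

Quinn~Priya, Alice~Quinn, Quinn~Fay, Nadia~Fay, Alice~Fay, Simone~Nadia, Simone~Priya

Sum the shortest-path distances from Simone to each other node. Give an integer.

Distances from Simone: Alice:3, Fay:2, Nadia:1, Priya:1, Quinn:2.
Sum = 3 + 2 + 1 + 1 + 2 = 9.

9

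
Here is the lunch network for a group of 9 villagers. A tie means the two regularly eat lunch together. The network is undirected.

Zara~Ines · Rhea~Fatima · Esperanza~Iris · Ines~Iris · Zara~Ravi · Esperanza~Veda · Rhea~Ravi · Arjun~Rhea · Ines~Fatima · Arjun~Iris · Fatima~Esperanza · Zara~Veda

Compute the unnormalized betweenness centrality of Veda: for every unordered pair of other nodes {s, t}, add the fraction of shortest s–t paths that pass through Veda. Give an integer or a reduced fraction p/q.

3/2

Pairs whose geodesics pass through Veda — Ravi–Esperanza: 1/2; Zara–Esperanza: 1.
All other pairs contribute 0.
Summing the contributions gives betweenness(Veda) = 3/2.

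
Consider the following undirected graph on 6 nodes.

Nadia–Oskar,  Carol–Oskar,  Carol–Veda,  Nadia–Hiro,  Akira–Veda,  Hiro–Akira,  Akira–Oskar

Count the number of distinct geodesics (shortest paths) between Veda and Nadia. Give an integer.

3

The shortest distance is 3. The length-3 paths are: Veda–Akira–Hiro–Nadia; Veda–Akira–Oskar–Nadia; Veda–Carol–Oskar–Nadia.
That gives 3 distinct shortest paths.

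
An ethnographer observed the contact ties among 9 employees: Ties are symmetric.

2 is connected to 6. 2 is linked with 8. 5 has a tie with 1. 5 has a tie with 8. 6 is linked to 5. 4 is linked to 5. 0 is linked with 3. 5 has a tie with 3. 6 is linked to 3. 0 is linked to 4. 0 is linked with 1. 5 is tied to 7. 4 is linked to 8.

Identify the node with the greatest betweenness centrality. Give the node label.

Unnormalized betweenness of each node: 0:3/2, 1:2/3, 2:1/2, 3:13/6, 4:13/6, 5:14, 6:3, 7:0, 8:3.
5 has the largest value, 14, making it the main broker — the node through which the most shortest paths run.

5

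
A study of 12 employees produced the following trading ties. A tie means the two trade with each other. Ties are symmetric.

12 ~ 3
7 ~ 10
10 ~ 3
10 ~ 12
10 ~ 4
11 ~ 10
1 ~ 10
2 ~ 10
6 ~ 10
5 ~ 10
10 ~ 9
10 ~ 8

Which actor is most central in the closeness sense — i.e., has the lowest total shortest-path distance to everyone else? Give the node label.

Farness (sum of distances to all others) for each node — 1:21, 2:21, 3:20, 4:21, 5:21, 6:21, 7:21, 8:21, 9:21, 10:11, 11:21, 12:20.
The smallest farness is 11, for 10, so 10 has the highest closeness.

10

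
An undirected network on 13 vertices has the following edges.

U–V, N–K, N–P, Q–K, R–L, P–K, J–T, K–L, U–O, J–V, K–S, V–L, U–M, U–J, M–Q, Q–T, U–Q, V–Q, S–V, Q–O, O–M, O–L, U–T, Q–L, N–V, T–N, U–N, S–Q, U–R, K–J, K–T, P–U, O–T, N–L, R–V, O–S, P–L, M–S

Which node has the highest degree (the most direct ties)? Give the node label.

U

Degrees — J:4, K:7, L:7, M:4, N:6, O:6, P:4, Q:8, R:3, S:5, T:6, U:9, V:7.
The maximum is 9, attained only by U.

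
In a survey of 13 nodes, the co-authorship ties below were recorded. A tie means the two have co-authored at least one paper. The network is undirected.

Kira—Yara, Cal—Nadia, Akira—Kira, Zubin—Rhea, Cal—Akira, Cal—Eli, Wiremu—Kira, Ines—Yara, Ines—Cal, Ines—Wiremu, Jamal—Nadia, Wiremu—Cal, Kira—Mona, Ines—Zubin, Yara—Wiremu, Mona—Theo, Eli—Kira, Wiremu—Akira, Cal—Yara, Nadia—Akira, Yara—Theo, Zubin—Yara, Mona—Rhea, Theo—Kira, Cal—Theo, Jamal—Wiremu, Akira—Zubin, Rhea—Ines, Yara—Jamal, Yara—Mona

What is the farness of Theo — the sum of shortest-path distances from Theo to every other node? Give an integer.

Distances from Theo: Akira:2, Cal:1, Eli:2, Ines:2, Jamal:2, Kira:1, Mona:1, Nadia:2, Rhea:2, Wiremu:2, Yara:1, Zubin:2.
Sum = 2 + 1 + 2 + 2 + 2 + 1 + 1 + 2 + 2 + 2 + 1 + 2 = 20.

20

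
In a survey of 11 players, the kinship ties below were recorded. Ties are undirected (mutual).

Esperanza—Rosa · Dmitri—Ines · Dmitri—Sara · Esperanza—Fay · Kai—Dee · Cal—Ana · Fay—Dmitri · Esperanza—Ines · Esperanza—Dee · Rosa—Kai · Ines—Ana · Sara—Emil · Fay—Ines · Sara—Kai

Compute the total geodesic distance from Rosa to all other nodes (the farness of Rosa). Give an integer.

Distances from Rosa: Ana:3, Cal:4, Dee:2, Dmitri:3, Emil:3, Esperanza:1, Fay:2, Ines:2, Kai:1, Sara:2.
Sum = 3 + 4 + 2 + 3 + 3 + 1 + 2 + 2 + 1 + 2 = 23.

23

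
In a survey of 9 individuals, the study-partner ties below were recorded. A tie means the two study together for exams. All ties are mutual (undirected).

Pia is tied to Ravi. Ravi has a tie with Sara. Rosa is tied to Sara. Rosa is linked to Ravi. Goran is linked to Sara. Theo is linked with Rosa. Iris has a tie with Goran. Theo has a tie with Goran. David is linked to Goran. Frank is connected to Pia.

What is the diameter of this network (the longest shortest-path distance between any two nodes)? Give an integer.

5

Eccentricity of each node (its greatest distance to any other): David:5, Frank:5, Goran:4, Iris:5, Pia:4, Ravi:3, Rosa:3, Sara:3, Theo:4.
The maximum eccentricity is 5, realized for instance by the pair David–Frank via David – Goran – Sara – Ravi – Pia – Frank. So the diameter is 5.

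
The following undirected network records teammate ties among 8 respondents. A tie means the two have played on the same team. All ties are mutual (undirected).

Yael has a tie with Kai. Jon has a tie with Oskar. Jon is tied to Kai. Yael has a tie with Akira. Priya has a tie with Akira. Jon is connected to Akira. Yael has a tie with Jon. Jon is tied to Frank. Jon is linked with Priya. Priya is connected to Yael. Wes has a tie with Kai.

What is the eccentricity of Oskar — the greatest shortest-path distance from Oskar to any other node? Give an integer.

Distances from Oskar: Akira:2, Frank:2, Jon:1, Kai:2, Priya:2, Wes:3, Yael:2.
The largest is 3 (to Wes), so the eccentricity of Oskar is 3.

3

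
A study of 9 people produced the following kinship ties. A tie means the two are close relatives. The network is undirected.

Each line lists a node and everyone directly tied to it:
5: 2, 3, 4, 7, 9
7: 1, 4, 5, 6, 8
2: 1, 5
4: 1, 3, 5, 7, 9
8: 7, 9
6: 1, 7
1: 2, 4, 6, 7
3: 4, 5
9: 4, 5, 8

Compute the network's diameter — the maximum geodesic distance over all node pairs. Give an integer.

3

Eccentricity of each node (its greatest distance to any other): 1:2, 2:3, 3:3, 4:2, 5:2, 6:3, 7:2, 8:3, 9:3.
The maximum eccentricity is 3, realized for instance by the pair 2–8 via 2 – 5 – 9 – 8. So the diameter is 3.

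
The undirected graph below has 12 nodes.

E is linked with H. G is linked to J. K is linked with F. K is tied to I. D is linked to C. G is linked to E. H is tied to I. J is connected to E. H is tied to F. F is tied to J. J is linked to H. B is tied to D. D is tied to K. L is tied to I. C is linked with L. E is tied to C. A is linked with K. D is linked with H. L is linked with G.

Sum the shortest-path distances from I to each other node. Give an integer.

20

Distances from I: A:2, B:3, C:2, D:2, E:2, F:2, G:2, H:1, J:2, K:1, L:1.
Sum = 2 + 3 + 2 + 2 + 2 + 2 + 2 + 1 + 2 + 1 + 1 = 20.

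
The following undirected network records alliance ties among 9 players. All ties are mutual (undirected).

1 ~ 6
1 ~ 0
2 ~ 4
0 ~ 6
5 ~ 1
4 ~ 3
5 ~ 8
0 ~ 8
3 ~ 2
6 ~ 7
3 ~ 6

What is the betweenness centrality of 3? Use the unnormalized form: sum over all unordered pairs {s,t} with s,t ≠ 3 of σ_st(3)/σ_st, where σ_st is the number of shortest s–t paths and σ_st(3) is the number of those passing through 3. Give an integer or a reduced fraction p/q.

Pairs whose geodesics pass through 3 — 2–0: 1; 2–1: 1; 2–8: 1; 2–7: 1; 2–6: 1; 2–5: 1; 4–0: 1; 4–1: 1; 4–8: 1; 4–7: 1; 4–6: 1; 4–5: 1.
All other pairs contribute 0.
Summing the contributions gives betweenness(3) = 12.

12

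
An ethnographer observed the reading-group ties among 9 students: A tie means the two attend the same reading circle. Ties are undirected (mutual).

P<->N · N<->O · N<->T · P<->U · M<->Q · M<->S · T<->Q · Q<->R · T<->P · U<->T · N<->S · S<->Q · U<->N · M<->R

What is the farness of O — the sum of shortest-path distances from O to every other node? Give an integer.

19

Distances from O: M:3, N:1, P:2, Q:3, R:4, S:2, T:2, U:2.
Sum = 3 + 1 + 2 + 3 + 4 + 2 + 2 + 2 = 19.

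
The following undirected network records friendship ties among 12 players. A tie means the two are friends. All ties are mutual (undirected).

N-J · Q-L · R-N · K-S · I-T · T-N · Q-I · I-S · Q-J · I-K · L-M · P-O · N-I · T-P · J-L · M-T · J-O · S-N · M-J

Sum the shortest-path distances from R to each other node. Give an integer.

Distances from R: I:2, J:2, K:3, L:3, M:3, N:1, O:3, P:3, Q:3, S:2, T:2.
Sum = 2 + 2 + 3 + 3 + 3 + 1 + 3 + 3 + 3 + 2 + 2 = 27.

27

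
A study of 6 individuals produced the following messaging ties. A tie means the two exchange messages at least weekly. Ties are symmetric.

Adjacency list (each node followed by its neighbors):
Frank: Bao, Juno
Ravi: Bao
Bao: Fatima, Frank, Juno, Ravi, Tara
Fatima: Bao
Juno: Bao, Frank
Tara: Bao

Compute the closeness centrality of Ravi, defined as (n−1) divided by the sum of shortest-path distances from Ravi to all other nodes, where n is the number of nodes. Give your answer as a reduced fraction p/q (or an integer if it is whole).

5/9

Distances from Ravi: Bao:1, Fatima:2, Frank:2, Juno:2, Tara:2. Sum = 9.
n = 6, so closeness = 5/9.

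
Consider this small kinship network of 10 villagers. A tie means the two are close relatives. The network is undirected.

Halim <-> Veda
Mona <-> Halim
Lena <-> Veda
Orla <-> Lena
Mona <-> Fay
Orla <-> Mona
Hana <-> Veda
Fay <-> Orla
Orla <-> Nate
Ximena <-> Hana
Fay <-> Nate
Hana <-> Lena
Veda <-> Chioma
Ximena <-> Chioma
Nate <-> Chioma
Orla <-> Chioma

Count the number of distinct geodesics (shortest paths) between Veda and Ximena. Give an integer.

2

The shortest distance is 2. The length-2 paths are: Veda–Hana–Ximena; Veda–Chioma–Ximena.
That gives 2 distinct shortest paths.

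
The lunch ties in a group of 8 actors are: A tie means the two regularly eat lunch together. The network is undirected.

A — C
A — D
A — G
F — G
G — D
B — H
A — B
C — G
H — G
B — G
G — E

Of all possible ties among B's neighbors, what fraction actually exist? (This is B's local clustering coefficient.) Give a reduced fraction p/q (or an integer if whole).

2/3

B's neighbors: A, G, and H (k = 3).
Possible neighbor pairs: C(3,2) = 3. Edges among them: A–G, G–H → e = 2.
Clustering(B) = 2/3.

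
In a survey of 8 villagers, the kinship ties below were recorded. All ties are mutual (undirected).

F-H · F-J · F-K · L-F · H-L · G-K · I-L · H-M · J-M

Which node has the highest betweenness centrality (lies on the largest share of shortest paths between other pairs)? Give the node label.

Unnormalized betweenness of each node: F:25/2, G:0, H:7/2, I:0, J:3/2, K:6, L:6, M:1/2.
F has the largest value, 25/2, making it the main broker — the node through which the most shortest paths run.

F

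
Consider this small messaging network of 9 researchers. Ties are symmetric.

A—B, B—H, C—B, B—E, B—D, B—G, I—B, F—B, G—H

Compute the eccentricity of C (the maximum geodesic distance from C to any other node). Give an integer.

2

Distances from C: A:2, B:1, D:2, E:2, F:2, G:2, H:2, I:2.
The largest is 2 (to H, I, E, F, G, A, and D), so the eccentricity of C is 2.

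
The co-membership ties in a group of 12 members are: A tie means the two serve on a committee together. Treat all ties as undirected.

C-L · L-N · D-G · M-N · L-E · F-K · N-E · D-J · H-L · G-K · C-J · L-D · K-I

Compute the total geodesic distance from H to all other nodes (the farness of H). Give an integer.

32

Distances from H: C:2, D:2, E:2, F:5, G:3, I:5, J:3, K:4, L:1, M:3, N:2.
Sum = 2 + 2 + 2 + 5 + 3 + 5 + 3 + 4 + 1 + 3 + 2 = 32.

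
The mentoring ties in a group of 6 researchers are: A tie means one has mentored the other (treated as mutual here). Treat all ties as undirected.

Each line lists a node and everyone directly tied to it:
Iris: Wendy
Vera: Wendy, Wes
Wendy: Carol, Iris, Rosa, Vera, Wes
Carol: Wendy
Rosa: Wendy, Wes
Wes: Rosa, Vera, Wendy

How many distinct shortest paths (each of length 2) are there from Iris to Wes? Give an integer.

The shortest distance is 2, and the only length-2 path is Iris–Wendy–Wes. So there is exactly 1 shortest path.

1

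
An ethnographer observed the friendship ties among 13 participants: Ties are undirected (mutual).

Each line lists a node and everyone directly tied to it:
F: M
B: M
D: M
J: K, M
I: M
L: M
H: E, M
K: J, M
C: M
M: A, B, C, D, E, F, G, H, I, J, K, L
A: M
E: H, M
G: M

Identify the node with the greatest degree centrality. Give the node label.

Degrees — A:1, B:1, C:1, D:1, E:2, F:1, G:1, H:2, I:1, J:2, K:2, L:1, M:12.
The maximum is 12, attained only by M.

M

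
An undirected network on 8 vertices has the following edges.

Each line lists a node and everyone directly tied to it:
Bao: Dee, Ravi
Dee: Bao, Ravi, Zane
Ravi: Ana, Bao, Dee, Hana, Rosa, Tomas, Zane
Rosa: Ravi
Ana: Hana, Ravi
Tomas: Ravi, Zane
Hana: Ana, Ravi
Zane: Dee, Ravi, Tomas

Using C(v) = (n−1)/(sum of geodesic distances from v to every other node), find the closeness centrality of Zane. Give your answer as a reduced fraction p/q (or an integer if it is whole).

Distances from Zane: Ana:2, Bao:2, Dee:1, Hana:2, Ravi:1, Rosa:2, Tomas:1. Sum = 11.
n = 8, so closeness = 7/11.

7/11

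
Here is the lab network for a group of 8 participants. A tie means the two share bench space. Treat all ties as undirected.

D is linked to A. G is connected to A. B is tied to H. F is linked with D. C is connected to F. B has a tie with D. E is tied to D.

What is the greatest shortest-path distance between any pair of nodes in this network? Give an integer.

Eccentricity of each node (its greatest distance to any other): A:3, B:3, C:4, D:2, E:3, F:3, G:4, H:4.
The maximum eccentricity is 4, realized for instance by the pair C–G via C – F – D – A – G. So the diameter is 4.

4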